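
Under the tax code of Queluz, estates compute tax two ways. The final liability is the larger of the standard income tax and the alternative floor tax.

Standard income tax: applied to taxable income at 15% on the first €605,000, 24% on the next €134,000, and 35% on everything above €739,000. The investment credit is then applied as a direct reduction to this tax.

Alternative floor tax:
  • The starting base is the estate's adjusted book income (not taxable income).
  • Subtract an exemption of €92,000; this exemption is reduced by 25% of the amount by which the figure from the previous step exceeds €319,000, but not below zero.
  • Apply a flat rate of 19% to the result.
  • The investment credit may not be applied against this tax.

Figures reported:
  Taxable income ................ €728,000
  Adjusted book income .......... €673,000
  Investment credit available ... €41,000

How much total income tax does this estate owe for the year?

Standard income tax:
  €605,000 × 15% = €90,750
  €123,000 × 24% = €29,520
  → €120,270
  Less investment credit €41,000 → €79,270

Alternative floor tax:
  Base (adjusted book income): €673,000
  Exemption: €92,000 − 25% × (€673,000 − €319,000) = €92,000 − €88,500 = €3,500
  Base: €673,000 − €3,500 = €669,500
  €669,500 × 19% = €127,205

€127,205 > €79,270, so the alternative floor tax is the binding amount.

€127,205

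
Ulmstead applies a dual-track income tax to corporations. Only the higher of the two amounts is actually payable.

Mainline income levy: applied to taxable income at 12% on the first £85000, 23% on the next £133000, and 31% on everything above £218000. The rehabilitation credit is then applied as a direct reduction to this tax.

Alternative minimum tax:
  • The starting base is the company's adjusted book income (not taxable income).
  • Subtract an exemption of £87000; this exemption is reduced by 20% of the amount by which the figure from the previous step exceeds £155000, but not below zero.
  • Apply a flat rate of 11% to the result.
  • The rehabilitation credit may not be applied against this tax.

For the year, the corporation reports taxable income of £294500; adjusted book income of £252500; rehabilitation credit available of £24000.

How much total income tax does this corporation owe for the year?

Alternative minimum tax:
  Base (adjusted book income): £252500
  Exemption: £87000 − 20% × (£252500 − £155000) = £87000 − £19500 = £67500
  Base: £252500 − £67500 = £185000
  £185000 × 11% = £20350

Mainline income levy:
  £85000 × 12% = £10200
  £133000 × 23% = £30590
  £76500 × 31% = £23715
  → £64505
  Less rehabilitation credit £24000 → £40505

£40505 > £20350, so the mainline income levy governs.

£40505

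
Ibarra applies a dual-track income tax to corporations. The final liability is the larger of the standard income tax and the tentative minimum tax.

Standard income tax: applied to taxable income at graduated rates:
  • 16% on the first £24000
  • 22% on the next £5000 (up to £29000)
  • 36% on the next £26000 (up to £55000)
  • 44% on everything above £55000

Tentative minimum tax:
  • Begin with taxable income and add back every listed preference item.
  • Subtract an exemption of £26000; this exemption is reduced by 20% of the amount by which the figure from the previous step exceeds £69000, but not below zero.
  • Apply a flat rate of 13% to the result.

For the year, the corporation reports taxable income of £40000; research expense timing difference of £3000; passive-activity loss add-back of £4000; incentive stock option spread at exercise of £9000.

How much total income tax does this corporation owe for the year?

£8900

Tentative minimum tax:
  Adjusted income: £40000 + £3000 + £4000 + £9000 = £56000
  Exemption: £56000 ≤ £69000, so full £26000 applies
  Base: £56000 − £26000 = £30000
  £30000 × 13% = £3900

Standard income tax:
  £24000 × 16% = £3840
  £5000 × 22% = £1100
  £11000 × 36% = £3960
  → £8900

£8900 > £3900, so the standard income tax governs.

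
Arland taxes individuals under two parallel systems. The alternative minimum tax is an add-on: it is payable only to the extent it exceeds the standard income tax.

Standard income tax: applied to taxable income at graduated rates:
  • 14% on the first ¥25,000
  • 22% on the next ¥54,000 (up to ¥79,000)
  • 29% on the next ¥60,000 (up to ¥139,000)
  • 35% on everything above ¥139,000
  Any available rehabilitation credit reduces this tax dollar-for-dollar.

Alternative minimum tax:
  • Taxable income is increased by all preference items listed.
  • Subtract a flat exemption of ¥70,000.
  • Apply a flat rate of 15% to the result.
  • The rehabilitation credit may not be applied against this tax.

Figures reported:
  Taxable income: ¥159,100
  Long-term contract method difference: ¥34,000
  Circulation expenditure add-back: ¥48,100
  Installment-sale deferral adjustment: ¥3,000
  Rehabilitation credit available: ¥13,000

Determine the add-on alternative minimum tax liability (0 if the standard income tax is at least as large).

¥0

Alternative minimum tax:
  Adjusted income: ¥159,100 + ¥34,000 + ¥48,100 + ¥3,000 = ¥244,200
  Less exemption ¥70,000 → base ¥174,200
  ¥174,200 × 15% = ¥26,130

Standard income tax:
  ¥25,000 × 14% = ¥3,500
  ¥54,000 × 22% = ¥11,880
  ¥60,000 × 29% = ¥17,400
  ¥20,100 × 35% = ¥7,035
  → ¥39,815
  Less rehabilitation credit ¥13,000 → ¥26,815

¥26,130 ≤ ¥26,815, so no add-on is due.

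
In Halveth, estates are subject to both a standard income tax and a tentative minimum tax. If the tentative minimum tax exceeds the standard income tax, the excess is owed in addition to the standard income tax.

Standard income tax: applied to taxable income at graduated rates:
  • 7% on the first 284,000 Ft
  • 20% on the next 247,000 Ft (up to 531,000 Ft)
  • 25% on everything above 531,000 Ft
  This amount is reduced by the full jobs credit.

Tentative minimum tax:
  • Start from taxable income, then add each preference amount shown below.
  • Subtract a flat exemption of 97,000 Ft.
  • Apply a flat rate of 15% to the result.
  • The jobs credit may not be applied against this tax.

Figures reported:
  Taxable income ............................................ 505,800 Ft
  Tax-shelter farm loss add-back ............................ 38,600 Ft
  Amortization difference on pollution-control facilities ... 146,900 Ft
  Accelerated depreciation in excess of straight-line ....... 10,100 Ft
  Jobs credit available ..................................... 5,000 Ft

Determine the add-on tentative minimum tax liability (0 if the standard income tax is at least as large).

Tentative minimum tax:
  Adjusted income: 505,800 Ft + 38,600 Ft + 146,900 Ft + 10,100 Ft = 701,400 Ft
  Less exemption 97,000 Ft → base 604,400 Ft
  604,400 Ft × 15% = 90,660 Ft

Standard income tax:
  284,000 Ft × 7% = 19,880 Ft
  221,800 Ft × 20% = 44,360 Ft
  → 64,240 Ft
  Less jobs credit 5,000 Ft → 59,240 Ft

Excess of tentative minimum tax over standard income tax: 90,660 Ft − 59,240 Ft = 31,420 Ft.

31,420 Ft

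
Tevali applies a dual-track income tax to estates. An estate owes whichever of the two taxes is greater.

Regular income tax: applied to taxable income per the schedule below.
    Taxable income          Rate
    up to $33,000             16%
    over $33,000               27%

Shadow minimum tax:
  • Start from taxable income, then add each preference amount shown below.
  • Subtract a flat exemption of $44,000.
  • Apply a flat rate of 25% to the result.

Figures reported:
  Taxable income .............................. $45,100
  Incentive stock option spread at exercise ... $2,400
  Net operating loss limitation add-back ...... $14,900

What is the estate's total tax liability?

$8,547

Regular income tax:
  $33,000 × 16% = $5,280
  $12,100 × 27% = $3,267
  → $8,547

Shadow minimum tax:
  Adjusted income: $45,100 + $2,400 + $14,900 = $62,400
  Less exemption $44,000 → base $18,400
  $18,400 × 25% = $4,600

$8,547 > $4,600, so the regular income tax governs.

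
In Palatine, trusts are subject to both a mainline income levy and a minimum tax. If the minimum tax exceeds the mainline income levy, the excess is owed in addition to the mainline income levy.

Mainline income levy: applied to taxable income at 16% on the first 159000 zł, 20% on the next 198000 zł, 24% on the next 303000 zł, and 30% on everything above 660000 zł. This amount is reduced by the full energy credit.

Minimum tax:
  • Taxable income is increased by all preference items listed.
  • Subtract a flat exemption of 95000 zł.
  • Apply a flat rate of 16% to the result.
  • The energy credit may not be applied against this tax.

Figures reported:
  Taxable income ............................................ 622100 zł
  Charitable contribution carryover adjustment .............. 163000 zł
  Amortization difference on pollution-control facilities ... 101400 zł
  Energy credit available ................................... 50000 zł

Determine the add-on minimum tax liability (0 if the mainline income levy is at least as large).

Minimum tax:
  Adjusted income: 622100 zł + 163000 zł + 101400 zł = 886500 zł
  Less exemption 95000 zł → base 791500 zł
  791500 zł × 16% = 126640 zł

Mainline income levy:
  159000 zł × 16% = 25440 zł
  198000 zł × 20% = 39600 zł
  265100 zł × 24% = 63624 zł
  → 128664 zł
  Less energy credit 50000 zł → 78664 zł

Excess of minimum tax over mainline income levy: 126640 zł − 78664 zł = 47976 zł.

47976 zł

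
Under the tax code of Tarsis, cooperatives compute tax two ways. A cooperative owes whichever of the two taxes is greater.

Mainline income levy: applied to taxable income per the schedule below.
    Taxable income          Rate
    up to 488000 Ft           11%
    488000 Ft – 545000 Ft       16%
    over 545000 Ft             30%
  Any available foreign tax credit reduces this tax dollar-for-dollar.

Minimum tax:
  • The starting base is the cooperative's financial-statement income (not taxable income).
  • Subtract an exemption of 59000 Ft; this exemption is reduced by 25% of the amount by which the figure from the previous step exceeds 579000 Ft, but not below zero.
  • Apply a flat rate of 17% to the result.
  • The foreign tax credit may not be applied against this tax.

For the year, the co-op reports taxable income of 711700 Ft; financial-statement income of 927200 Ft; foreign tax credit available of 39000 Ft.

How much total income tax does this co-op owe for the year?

Mainline income levy:
  488000 Ft × 11% = 53680 Ft
  57000 Ft × 16% = 9120 Ft
  166700 Ft × 30% = 50010 Ft
  → 112810 Ft
  Less foreign tax credit 39000 Ft → 73810 Ft

Minimum tax:
  Base (financial-statement income): 927200 Ft
  Exemption: 25% × (927200 Ft − 579000 Ft) = 87050 Ft ≥ 59000 Ft, so the exemption is fully phased out
  Base: 927200 Ft − 0 Ft = 927200 Ft
  927200 Ft × 17% = 157624 Ft

157624 Ft > 73810 Ft, so the minimum tax is the binding amount.

157624 Ft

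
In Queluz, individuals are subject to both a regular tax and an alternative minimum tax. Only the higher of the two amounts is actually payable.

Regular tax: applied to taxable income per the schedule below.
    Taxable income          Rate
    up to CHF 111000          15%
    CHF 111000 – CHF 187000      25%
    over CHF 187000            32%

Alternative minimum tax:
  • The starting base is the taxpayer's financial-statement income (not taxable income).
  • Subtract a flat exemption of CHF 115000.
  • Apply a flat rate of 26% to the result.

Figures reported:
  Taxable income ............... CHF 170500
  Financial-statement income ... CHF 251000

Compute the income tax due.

Alternative minimum tax:
  Base (financial-statement income): CHF 251000
  Less exemption CHF 115000 → base CHF 136000
  CHF 136000 × 26% = CHF 35360

Regular tax:
  CHF 111000 × 15% = CHF 16650
  CHF 59500 × 25% = CHF 14875
  → CHF 31525

CHF 35360 > CHF 31525, so the alternative minimum tax is the binding amount.

CHF 35360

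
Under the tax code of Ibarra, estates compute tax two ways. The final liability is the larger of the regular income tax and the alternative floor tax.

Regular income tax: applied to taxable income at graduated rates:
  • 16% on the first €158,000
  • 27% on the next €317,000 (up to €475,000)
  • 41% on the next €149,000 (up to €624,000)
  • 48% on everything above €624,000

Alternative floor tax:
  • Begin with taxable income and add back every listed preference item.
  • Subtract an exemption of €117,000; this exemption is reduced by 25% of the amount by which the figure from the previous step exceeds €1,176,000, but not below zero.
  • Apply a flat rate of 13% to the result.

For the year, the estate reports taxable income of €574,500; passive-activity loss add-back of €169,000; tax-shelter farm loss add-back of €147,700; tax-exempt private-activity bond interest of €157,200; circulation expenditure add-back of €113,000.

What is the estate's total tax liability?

€151,665

Alternative floor tax:
  Adjusted income: €574,500 + €169,000 + €147,700 + €157,200 + €113,000 = €1,161,400
  Exemption: €1,161,400 ≤ €1,176,000, so full €117,000 applies
  Base: €1,161,400 − €117,000 = €1,044,400
  €1,044,400 × 13% = €135,772

Regular income tax:
  €158,000 × 16% = €25,280
  €317,000 × 27% = €85,590
  €99,500 × 41% = €40,795
  → €151,665

€151,665 > €135,772, so the regular income tax governs.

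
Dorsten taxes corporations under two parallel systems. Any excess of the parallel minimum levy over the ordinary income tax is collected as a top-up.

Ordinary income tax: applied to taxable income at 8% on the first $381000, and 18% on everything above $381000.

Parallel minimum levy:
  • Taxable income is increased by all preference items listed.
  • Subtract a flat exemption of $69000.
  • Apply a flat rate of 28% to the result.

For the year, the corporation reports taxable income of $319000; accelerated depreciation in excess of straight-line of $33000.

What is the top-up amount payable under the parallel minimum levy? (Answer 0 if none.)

Ordinary income tax:
  $319000 × 8% = $25520

Parallel minimum levy:
  Adjusted income: $319000 + $33000 = $352000
  Less exemption $69000 → base $283000
  $283000 × 28% = $79240

Excess of parallel minimum levy over ordinary income tax: $79240 − $25520 = $53720.

$53720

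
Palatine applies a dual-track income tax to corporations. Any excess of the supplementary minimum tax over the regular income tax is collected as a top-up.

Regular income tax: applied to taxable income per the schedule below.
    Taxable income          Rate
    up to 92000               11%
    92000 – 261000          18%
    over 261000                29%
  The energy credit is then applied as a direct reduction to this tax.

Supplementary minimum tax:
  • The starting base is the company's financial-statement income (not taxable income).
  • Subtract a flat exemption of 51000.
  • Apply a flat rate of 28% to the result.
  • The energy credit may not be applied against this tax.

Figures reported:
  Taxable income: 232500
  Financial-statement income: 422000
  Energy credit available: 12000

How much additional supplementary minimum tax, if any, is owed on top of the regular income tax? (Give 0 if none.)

80470

Regular income tax:
  92000 × 11% = 10120
  140500 × 18% = 25290
  → 35410
  Less energy credit 12000 → 23410

Supplementary minimum tax:
  Base (financial-statement income): 422000
  Less exemption 51000 → base 371000
  371000 × 28% = 103880

Excess of supplementary minimum tax over regular income tax: 103880 − 23410 = 80470.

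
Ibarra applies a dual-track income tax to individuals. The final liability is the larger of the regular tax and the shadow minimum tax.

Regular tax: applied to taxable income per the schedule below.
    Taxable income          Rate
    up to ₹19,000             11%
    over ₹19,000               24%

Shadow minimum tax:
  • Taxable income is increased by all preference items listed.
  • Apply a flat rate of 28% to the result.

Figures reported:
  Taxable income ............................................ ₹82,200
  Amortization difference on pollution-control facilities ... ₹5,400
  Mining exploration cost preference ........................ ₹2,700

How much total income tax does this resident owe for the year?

Regular tax:
  ₹19,000 × 11% = ₹2,090
  ₹63,200 × 24% = ₹15,168
  → ₹17,258

Shadow minimum tax:
  Adjusted income: ₹82,200 + ₹5,400 + ₹2,700 = ₹90,300
  ₹90,300 × 28% = ₹25,284

₹25,284 > ₹17,258, so the shadow minimum tax is the binding amount.

₹25,284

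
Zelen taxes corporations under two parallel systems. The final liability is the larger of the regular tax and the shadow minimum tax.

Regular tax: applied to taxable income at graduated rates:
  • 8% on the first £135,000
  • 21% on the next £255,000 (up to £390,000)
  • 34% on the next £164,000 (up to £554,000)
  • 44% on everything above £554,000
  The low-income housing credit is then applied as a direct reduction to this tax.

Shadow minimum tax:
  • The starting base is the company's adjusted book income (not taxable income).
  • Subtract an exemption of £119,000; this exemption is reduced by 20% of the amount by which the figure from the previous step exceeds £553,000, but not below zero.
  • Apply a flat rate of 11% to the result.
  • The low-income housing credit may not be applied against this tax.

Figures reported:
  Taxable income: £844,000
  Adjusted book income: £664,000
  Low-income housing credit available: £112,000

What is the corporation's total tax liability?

Regular tax:
  £135,000 × 8% = £10,800
  £255,000 × 21% = £53,550
  £164,000 × 34% = £55,760
  £290,000 × 44% = £127,600
  → £247,710
  Less low-income housing credit £112,000 → £135,710

Shadow minimum tax:
  Base (adjusted book income): £664,000
  Exemption: £119,000 − 20% × (£664,000 − £553,000) = £119,000 − £22,200 = £96,800
  Base: £664,000 − £96,800 = £567,200
  £567,200 × 11% = £62,392

£135,710 > £62,392, so the regular tax governs.

£135,710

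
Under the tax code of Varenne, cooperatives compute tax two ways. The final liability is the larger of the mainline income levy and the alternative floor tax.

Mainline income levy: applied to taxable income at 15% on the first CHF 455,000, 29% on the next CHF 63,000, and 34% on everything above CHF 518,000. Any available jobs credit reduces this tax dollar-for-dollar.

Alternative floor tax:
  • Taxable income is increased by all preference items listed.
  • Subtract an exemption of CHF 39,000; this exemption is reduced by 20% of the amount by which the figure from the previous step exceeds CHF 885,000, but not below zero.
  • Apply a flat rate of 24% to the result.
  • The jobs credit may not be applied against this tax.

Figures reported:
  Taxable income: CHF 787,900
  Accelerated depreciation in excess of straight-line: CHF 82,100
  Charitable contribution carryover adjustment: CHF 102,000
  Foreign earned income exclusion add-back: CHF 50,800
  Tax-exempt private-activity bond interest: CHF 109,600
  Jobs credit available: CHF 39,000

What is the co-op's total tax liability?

CHF 271,776

Alternative floor tax:
  Adjusted income: CHF 787,900 + CHF 82,100 + CHF 102,000 + CHF 50,800 + CHF 109,600 = CHF 1,132,400
  Exemption: 20% × (CHF 1,132,400 − CHF 885,000) = CHF 49,480 ≥ CHF 39,000, so the exemption is fully phased out
  Base: CHF 1,132,400 − CHF 0 = CHF 1,132,400
  CHF 1,132,400 × 24% = CHF 271,776

Mainline income levy:
  CHF 455,000 × 15% = CHF 68,250
  CHF 63,000 × 29% = CHF 18,270
  CHF 269,900 × 34% = CHF 91,766
  → CHF 178,286
  Less jobs credit CHF 39,000 → CHF 139,286

CHF 271,776 > CHF 139,286, so the alternative floor tax is the binding amount.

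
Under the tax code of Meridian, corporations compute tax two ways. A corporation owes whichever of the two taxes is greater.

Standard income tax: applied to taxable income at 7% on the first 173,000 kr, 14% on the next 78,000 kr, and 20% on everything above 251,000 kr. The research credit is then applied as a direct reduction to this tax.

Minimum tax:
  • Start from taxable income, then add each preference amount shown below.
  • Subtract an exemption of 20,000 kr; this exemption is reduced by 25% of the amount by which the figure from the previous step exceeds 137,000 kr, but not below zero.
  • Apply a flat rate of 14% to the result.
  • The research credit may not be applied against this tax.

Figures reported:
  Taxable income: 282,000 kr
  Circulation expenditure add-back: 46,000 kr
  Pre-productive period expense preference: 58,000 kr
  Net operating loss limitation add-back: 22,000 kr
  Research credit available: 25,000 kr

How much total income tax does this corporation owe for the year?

Standard income tax:
  173,000 kr × 7% = 12,110 kr
  78,000 kr × 14% = 10,920 kr
  31,000 kr × 20% = 6,200 kr
  → 29,230 kr
  Less research credit 25,000 kr → 4,230 kr

Minimum tax:
  Adjusted income: 282,000 kr + 46,000 kr + 58,000 kr + 22,000 kr = 408,000 kr
  Exemption: 25% × (408,000 kr − 137,000 kr) = 67,750 kr ≥ 20,000 kr, so the exemption is fully phased out
  Base: 408,000 kr − 0 kr = 408,000 kr
  408,000 kr × 14% = 57,120 kr

57,120 kr > 4,230 kr, so the minimum tax is the binding amount.

57,120 kr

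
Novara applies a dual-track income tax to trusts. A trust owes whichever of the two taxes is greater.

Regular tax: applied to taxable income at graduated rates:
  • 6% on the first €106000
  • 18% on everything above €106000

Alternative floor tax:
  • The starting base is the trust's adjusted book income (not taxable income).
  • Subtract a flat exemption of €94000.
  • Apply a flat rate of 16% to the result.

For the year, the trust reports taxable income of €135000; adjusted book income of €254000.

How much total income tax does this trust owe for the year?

Regular tax:
  €106000 × 6% = €6360
  €29000 × 18% = €5220
  → €11580

Alternative floor tax:
  Base (adjusted book income): €254000
  Less exemption €94000 → base €160000
  €160000 × 16% = €25600

€25600 > €11580, so the alternative floor tax is the binding amount.

€25600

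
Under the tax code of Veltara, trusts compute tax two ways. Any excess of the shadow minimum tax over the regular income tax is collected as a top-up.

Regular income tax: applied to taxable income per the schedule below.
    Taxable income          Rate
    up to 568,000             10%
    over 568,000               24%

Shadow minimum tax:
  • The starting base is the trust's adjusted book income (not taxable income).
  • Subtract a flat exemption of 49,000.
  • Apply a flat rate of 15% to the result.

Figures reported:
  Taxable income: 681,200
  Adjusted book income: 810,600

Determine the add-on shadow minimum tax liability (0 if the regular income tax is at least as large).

Regular income tax:
  568,000 × 10% = 56,800
  113,200 × 24% = 27,168
  → 83,968

Shadow minimum tax:
  Base (adjusted book income): 810,600
  Less exemption 49,000 → base 761,600
  761,600 × 15% = 114,240

Excess of shadow minimum tax over regular income tax: 114,240 − 83,968 = 30,272.

30,272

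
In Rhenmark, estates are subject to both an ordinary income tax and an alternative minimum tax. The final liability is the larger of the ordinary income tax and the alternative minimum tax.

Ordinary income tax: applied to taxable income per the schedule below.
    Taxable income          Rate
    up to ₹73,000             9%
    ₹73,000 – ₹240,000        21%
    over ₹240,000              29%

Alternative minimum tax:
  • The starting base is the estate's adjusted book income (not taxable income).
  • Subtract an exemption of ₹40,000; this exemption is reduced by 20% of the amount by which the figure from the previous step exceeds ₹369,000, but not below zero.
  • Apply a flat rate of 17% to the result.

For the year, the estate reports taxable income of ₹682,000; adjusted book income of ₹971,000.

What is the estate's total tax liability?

Ordinary income tax:
  ₹73,000 × 9% = ₹6,570
  ₹167,000 × 21% = ₹35,070
  ₹442,000 × 29% = ₹128,180
  → ₹169,820

Alternative minimum tax:
  Base (adjusted book income): ₹971,000
  Exemption: 20% × (₹971,000 − ₹369,000) = ₹120,400 ≥ ₹40,000, so the exemption is fully phased out
  Base: ₹971,000 − ₹0 = ₹971,000
  ₹971,000 × 17% = ₹165,070

₹169,820 > ₹165,070, so the ordinary income tax governs.

₹169,820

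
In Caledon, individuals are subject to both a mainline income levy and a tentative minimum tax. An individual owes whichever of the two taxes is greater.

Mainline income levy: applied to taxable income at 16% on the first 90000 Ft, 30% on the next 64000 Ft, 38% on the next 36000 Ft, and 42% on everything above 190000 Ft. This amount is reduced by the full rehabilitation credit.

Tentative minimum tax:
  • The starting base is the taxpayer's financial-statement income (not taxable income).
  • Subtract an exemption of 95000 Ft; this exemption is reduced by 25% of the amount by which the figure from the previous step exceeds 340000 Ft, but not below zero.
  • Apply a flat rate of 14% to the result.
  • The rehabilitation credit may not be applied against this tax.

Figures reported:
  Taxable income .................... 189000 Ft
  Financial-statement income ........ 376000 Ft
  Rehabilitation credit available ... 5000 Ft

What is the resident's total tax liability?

Mainline income levy:
  90000 Ft × 16% = 14400 Ft
  64000 Ft × 30% = 19200 Ft
  35000 Ft × 38% = 13300 Ft
  → 46900 Ft
  Less rehabilitation credit 5000 Ft → 41900 Ft

Tentative minimum tax:
  Base (financial-statement income): 376000 Ft
  Exemption: 95000 Ft − 25% × (376000 Ft − 340000 Ft) = 95000 Ft − 9000 Ft = 86000 Ft
  Base: 376000 Ft − 86000 Ft = 290000 Ft
  290000 Ft × 14% = 40600 Ft

41900 Ft > 40600 Ft, so the mainline income levy governs.

41900 Ft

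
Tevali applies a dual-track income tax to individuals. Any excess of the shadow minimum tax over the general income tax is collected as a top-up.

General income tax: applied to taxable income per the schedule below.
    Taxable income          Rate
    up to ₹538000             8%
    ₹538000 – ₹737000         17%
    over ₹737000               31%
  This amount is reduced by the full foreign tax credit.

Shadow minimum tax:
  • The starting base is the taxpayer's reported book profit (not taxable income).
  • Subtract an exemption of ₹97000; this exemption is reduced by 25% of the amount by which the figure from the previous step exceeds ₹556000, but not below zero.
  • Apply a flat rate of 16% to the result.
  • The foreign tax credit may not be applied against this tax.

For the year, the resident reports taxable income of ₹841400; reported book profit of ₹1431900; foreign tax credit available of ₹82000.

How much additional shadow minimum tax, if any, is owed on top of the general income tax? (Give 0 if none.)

₹201870

Shadow minimum tax:
  Base (reported book profit): ₹1431900
  Exemption: 25% × (₹1431900 − ₹556000) = ₹218975 ≥ ₹97000, so the exemption is fully phased out
  Base: ₹1431900 − ₹0 = ₹1431900
  ₹1431900 × 16% = ₹229104

General income tax:
  ₹538000 × 8% = ₹43040
  ₹199000 × 17% = ₹33830
  ₹104400 × 31% = ₹32364
  → ₹109234
  Less foreign tax credit ₹82000 → ₹27234

Excess of shadow minimum tax over general income tax: ₹229104 − ₹27234 = ₹201870.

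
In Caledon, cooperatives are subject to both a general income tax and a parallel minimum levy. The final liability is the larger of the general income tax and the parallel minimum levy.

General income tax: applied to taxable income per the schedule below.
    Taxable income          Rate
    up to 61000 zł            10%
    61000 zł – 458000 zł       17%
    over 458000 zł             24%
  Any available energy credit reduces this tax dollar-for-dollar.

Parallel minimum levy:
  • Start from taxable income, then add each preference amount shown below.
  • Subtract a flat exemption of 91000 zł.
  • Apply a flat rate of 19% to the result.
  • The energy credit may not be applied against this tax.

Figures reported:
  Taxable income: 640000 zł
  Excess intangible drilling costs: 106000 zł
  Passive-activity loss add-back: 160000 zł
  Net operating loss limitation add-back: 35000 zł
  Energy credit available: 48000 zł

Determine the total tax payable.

161500 zł

General income tax:
  61000 zł × 10% = 6100 zł
  397000 zł × 17% = 67490 zł
  182000 zł × 24% = 43680 zł
  → 117270 zł
  Less energy credit 48000 zł → 69270 zł

Parallel minimum levy:
  Adjusted income: 640000 zł + 106000 zł + 160000 zł + 35000 zł = 941000 zł
  Less exemption 91000 zł → base 850000 zł
  850000 zł × 19% = 161500 zł

161500 zł > 69270 zł, so the parallel minimum levy is the binding amount.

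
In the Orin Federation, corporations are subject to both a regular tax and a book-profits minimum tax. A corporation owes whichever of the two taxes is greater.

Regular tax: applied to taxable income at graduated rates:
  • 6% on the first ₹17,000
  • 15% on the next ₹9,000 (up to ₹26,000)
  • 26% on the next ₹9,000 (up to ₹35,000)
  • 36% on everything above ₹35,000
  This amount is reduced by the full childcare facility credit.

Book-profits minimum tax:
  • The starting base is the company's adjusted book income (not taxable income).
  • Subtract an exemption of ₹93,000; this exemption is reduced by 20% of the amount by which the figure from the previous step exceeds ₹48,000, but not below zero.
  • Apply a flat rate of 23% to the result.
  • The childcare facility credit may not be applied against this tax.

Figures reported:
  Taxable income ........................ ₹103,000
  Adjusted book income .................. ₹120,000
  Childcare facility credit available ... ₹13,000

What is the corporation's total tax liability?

Regular tax:
  ₹17,000 × 6% = ₹1,020
  ₹9,000 × 15% = ₹1,350
  ₹9,000 × 26% = ₹2,340
  ₹68,000 × 36% = ₹24,480
  → ₹29,190
  Less childcare facility credit ₹13,000 → ₹16,190

Book-profits minimum tax:
  Base (adjusted book income): ₹120,000
  Exemption: ₹93,000 − 20% × (₹120,000 − ₹48,000) = ₹93,000 − ₹14,400 = ₹78,600
  Base: ₹120,000 − ₹78,600 = ₹41,400
  ₹41,400 × 23% = ₹9,522

₹16,190 > ₹9,522, so the regular tax governs.

₹16,190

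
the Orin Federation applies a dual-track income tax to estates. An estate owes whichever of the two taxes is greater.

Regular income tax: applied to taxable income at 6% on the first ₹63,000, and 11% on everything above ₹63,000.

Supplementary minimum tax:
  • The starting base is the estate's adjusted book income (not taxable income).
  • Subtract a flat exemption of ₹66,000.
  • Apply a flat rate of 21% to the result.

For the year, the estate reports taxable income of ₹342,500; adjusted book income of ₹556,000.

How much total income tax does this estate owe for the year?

Regular income tax:
  ₹63,000 × 6% = ₹3,780
  ₹279,500 × 11% = ₹30,745
  → ₹34,525

Supplementary minimum tax:
  Base (adjusted book income): ₹556,000
  Less exemption ₹66,000 → base ₹490,000
  ₹490,000 × 21% = ₹102,900

₹102,900 > ₹34,525, so the supplementary minimum tax is the binding amount.

₹102,900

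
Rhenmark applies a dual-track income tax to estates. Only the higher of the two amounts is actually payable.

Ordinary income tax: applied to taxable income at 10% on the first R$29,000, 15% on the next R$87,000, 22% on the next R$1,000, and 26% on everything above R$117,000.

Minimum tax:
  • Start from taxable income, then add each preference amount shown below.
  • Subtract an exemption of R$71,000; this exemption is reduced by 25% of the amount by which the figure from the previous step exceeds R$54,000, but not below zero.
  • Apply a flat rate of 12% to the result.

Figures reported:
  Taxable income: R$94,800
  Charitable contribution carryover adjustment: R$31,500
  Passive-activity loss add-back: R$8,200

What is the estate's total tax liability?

Ordinary income tax:
  R$29,000 × 10% = R$2,900
  R$65,800 × 15% = R$9,870
  → R$12,770

Minimum tax:
  Adjusted income: R$94,800 + R$31,500 + R$8,200 = R$134,500
  Exemption: R$71,000 − 25% × (R$134,500 − R$54,000) = R$71,000 − R$20,125 = R$50,875
  Base: R$134,500 − R$50,875 = R$83,625
  R$83,625 × 12% = R$10,035

R$12,770 > R$10,035, so the ordinary income tax governs.

R$12,770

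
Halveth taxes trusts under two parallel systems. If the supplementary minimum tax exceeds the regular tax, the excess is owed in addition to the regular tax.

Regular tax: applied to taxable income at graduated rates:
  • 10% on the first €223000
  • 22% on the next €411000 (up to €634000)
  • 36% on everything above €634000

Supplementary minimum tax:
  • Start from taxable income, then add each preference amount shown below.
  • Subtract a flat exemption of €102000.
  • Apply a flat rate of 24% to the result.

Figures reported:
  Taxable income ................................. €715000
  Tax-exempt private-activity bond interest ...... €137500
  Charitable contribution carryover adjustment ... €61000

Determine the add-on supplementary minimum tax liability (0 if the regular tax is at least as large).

€52880

Regular tax:
  €223000 × 10% = €22300
  €411000 × 22% = €90420
  €81000 × 36% = €29160
  → €141880

Supplementary minimum tax:
  Adjusted income: €715000 + €137500 + €61000 = €913500
  Less exemption €102000 → base €811500
  €811500 × 24% = €194760

Excess of supplementary minimum tax over regular tax: €194760 − €141880 = €52880.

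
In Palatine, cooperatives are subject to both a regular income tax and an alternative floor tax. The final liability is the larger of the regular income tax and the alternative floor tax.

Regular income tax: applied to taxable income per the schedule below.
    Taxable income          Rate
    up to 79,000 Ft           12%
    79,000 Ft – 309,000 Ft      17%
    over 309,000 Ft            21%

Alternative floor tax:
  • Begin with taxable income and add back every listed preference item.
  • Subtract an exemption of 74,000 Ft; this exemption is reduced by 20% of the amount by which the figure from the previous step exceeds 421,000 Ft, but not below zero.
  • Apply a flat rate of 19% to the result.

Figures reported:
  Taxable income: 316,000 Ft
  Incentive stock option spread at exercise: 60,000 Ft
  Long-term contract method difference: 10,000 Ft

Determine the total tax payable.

59,280 Ft

Alternative floor tax:
  Adjusted income: 316,000 Ft + 60,000 Ft + 10,000 Ft = 386,000 Ft
  Exemption: 386,000 Ft ≤ 421,000 Ft, so full 74,000 Ft applies
  Base: 386,000 Ft − 74,000 Ft = 312,000 Ft
  312,000 Ft × 19% = 59,280 Ft

Regular income tax:
  79,000 Ft × 12% = 9,480 Ft
  230,000 Ft × 17% = 39,100 Ft
  7,000 Ft × 21% = 1,470 Ft
  → 50,050 Ft

59,280 Ft > 50,050 Ft, so the alternative floor tax is the binding amount.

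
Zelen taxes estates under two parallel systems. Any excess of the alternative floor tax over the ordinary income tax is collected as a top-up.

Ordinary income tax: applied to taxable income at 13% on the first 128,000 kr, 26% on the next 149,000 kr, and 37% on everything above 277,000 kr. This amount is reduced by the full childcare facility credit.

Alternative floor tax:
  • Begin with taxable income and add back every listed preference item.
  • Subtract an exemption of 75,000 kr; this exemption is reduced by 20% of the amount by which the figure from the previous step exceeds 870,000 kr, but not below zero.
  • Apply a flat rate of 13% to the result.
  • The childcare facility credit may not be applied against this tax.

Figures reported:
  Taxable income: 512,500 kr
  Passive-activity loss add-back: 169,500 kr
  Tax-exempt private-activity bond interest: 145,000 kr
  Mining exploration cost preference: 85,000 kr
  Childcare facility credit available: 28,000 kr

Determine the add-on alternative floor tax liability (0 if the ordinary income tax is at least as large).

Ordinary income tax:
  128,000 kr × 13% = 16,640 kr
  149,000 kr × 26% = 38,740 kr
  235,500 kr × 37% = 87,135 kr
  → 142,515 kr
  Less childcare facility credit 28,000 kr → 114,515 kr

Alternative floor tax:
  Adjusted income: 512,500 kr + 169,500 kr + 145,000 kr + 85,000 kr = 912,000 kr
  Exemption: 75,000 kr − 20% × (912,000 kr − 870,000 kr) = 75,000 kr − 8,400 kr = 66,600 kr
  Base: 912,000 kr − 66,600 kr = 845,400 kr
  845,400 kr × 13% = 109,902 kr

109,902 kr ≤ 114,515 kr, so no add-on is due.

0 kr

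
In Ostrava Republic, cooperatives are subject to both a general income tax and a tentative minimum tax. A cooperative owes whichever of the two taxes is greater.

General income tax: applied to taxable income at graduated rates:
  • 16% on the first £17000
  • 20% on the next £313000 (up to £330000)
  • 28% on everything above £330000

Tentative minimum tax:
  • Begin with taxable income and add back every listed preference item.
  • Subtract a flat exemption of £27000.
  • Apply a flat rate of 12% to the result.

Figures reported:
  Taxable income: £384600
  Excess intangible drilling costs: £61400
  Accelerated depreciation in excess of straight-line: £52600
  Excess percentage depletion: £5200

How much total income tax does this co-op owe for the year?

£80608

Tentative minimum tax:
  Adjusted income: £384600 + £61400 + £52600 + £5200 = £503800
  Less exemption £27000 → base £476800
  £476800 × 12% = £57216

General income tax:
  £17000 × 16% = £2720
  £313000 × 20% = £62600
  £54600 × 28% = £15288
  → £80608

£80608 > £57216, so the general income tax governs.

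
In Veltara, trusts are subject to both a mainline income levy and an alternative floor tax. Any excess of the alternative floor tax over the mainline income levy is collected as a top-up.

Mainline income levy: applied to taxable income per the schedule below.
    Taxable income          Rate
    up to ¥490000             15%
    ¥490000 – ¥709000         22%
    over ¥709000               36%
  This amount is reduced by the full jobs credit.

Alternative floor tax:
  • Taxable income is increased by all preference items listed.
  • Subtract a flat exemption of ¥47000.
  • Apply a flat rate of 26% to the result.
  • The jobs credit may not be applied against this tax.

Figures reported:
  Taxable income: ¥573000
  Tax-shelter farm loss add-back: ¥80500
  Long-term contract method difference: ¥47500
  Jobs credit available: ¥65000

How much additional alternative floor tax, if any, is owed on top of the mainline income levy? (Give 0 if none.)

¥143280

Mainline income levy:
  ¥490000 × 15% = ¥73500
  ¥83000 × 22% = ¥18260
  → ¥91760
  Less jobs credit ¥65000 → ¥26760

Alternative floor tax:
  Adjusted income: ¥573000 + ¥80500 + ¥47500 = ¥701000
  Less exemption ¥47000 → base ¥654000
  ¥654000 × 26% = ¥170040

Excess of alternative floor tax over mainline income levy: ¥170040 − ¥26760 = ¥143280.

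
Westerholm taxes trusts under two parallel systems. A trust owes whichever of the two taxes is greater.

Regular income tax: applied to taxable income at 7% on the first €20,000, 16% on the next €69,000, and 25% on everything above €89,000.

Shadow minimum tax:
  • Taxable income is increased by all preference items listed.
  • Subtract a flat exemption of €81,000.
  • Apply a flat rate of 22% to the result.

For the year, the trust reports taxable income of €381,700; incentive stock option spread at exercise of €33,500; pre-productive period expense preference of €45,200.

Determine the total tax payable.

Regular income tax:
  €20,000 × 7% = €1,400
  €69,000 × 16% = €11,040
  €292,700 × 25% = €73,175
  → €85,615

Shadow minimum tax:
  Adjusted income: €381,700 + €33,500 + €45,200 = €460,400
  Less exemption €81,000 → base €379,400
  €379,400 × 22% = €83,468

€85,615 > €83,468, so the regular income tax governs.

€85,615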